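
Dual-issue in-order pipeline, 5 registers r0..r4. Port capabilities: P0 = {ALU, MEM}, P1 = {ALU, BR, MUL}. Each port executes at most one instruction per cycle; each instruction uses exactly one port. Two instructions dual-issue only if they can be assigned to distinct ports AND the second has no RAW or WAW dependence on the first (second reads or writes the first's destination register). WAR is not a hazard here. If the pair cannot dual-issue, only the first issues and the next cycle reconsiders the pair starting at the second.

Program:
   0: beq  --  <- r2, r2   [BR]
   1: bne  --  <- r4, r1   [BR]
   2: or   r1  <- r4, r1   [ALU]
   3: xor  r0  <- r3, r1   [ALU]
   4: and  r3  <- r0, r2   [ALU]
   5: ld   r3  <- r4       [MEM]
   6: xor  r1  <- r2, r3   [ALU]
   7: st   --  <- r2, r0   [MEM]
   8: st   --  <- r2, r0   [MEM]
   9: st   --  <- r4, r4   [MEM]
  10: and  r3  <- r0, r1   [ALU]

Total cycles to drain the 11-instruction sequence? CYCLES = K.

CYCLES = 8

c0: i0 beq  no-port BR/BR
c1: i1&i2 bne+or  pair
c2: i3 xor  RAW r0
c3: i4 and  WAW r3
c4: i5 ld  RAW r3
c5: i6&i7 xor+st  pair
c6: i8 st  no-port MEM/MEM
c7: i9&i10 st+and  pair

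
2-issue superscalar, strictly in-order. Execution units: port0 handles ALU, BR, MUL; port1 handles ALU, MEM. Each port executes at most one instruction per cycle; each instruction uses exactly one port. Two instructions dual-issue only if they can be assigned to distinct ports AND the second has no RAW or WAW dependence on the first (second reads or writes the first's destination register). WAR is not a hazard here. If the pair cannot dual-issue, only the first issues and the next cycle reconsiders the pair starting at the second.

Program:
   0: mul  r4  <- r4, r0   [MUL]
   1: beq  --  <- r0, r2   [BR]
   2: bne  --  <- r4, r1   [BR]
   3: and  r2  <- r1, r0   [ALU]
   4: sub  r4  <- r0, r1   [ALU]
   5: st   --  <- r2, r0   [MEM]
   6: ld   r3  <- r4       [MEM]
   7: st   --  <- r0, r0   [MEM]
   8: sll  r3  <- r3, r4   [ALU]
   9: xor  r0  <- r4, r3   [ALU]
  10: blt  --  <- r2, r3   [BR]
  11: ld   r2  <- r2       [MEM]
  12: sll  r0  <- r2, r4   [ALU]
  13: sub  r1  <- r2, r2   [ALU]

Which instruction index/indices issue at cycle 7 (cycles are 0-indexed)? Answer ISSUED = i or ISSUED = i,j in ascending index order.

ISSUED = 11

t=0 i0:mul.MUL ; no-port MUL/BR
t=1 i1:beq.BR ; no-port BR/BR
t=2 i2,i3:bne.BR+and.ALU ; pair
t=3 i4,i5:sub.ALU+st.MEM ; pair
t=4 i6:ld.MEM ; no-port MEM/MEM
t=5 i7,i8:st.MEM+sll.ALU ; pair
t=6 i9,i10:xor.ALU+blt.BR ; pair
t=7 i11:ld.MEM ; RAW r2
t=8 i12,i13:sll.ALU+sub.ALU ; pair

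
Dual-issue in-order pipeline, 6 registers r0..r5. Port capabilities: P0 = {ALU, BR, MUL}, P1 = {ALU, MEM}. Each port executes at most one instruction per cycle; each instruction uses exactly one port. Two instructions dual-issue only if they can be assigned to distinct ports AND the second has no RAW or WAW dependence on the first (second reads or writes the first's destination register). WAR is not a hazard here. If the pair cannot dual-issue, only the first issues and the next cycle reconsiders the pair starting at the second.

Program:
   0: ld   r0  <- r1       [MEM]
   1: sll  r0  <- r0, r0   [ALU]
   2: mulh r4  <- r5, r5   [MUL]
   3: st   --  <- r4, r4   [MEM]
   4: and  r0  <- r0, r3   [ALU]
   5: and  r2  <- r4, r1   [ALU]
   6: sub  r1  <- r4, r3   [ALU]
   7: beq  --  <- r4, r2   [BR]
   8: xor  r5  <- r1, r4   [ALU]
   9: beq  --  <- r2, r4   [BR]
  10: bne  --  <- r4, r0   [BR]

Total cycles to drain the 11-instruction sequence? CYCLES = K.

CYCLES = 7

0. ld @i0  | RAW+WAW r0
1. sll+mulh @i1&i2  | 2-wide
2. st+and @i3&i4  | 2-wide
3. and+sub @i5&i6  | 2-wide
4. beq+xor @i7&i8  | 2-wide
5. beq @i9  | no-port BR/BR
6. bne @i10  | tail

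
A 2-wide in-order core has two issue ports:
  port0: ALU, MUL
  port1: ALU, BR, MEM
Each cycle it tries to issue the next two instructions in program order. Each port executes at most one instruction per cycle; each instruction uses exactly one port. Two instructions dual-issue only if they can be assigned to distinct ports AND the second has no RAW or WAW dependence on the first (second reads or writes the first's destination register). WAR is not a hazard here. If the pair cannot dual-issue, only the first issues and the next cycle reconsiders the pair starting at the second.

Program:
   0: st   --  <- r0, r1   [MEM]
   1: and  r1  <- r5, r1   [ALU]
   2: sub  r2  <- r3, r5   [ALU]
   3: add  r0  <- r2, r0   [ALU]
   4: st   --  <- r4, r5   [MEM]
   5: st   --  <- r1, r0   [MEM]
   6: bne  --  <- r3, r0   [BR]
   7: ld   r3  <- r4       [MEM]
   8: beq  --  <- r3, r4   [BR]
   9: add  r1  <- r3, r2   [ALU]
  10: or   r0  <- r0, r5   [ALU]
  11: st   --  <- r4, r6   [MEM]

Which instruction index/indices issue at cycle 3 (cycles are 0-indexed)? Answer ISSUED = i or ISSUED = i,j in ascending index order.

[0] i0,i1  st.MEM+and.ALU  -- 2-wide
[1] i2  sub.ALU  -- RAW r2
[2] i3,i4  add.ALU+st.MEM  -- 2-wide
[3] i5  st.MEM  -- no-port MEM/BR
[4] i6  bne.BR  -- no-port BR/MEM
[5] i7  ld.MEM  -- no-port MEM/BR
[6] i8,i9  beq.BR+add.ALU  -- 2-wide
[7] i10,i11  or.ALU+st.MEM  -- 2-wide

ISSUED = 5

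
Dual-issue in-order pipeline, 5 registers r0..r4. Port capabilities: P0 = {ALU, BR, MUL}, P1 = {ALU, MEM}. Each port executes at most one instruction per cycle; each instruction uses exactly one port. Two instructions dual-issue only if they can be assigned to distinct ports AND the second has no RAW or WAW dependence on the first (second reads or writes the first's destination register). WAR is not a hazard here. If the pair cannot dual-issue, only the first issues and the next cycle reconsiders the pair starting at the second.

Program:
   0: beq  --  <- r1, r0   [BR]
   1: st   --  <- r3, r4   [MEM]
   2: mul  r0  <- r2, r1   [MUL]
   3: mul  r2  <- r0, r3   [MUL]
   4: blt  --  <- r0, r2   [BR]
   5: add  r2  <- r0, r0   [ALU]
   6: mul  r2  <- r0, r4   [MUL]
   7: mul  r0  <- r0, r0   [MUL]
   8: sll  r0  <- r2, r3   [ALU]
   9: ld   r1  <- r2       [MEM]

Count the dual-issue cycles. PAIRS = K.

PAIRS = 3

  cy0 -> i0,i1 (beq.BR st.MEM) dual
  cy1 -> i2 (mul.MUL) no-port MUL/MUL
  cy2 -> i3 (mul.MUL) no-port MUL/BR
  cy3 -> i4,i5 (blt.BR add.ALU) dual
  cy4 -> i6 (mul.MUL) no-port MUL/MUL
  cy5 -> i7 (mul.MUL) WAW r0
  cy6 -> i8,i9 (sll.ALU ld.MEM) dual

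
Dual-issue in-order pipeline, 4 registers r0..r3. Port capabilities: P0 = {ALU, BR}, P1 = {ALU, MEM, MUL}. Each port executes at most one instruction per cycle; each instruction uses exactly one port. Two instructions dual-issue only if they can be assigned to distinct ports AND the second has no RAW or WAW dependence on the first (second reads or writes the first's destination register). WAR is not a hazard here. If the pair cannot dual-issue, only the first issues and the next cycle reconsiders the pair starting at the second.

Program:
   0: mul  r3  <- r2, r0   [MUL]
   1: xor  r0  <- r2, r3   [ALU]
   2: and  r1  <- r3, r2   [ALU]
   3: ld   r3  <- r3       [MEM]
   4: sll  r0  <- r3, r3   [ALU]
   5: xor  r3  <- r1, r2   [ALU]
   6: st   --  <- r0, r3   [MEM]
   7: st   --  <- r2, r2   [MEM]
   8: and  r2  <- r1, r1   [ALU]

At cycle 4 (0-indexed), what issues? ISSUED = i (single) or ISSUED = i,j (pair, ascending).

ISSUED = 6

[0] i0  mul.MUL  -- RAW r3
[1] i1+i2  xor.ALU and.ALU  -- pair
[2] i3  ld.MEM  -- RAW r3
[3] i4+i5  sll.ALU xor.ALU  -- pair
[4] i6  st.MEM  -- no-port MEM/MEM
[5] i7+i8  st.MEM and.ALU  -- pair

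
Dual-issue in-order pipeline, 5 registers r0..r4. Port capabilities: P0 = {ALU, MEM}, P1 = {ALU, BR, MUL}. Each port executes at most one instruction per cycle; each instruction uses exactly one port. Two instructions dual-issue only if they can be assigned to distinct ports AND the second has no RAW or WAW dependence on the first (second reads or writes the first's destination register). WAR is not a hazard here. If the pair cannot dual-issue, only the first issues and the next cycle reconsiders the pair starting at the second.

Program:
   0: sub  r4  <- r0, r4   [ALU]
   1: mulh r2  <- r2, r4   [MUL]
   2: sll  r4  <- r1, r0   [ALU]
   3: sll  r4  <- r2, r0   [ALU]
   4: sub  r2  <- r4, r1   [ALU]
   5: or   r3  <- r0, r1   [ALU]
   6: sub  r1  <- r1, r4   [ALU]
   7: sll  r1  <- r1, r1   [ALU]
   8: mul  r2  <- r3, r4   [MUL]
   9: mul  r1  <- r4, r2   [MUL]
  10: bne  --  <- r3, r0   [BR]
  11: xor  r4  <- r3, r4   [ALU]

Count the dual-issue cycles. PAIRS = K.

c0: i0 sub  RAW r4
c1: i1&i2 mulh sll  2-wide
c2: i3 sll  RAW r4
c3: i4&i5 sub or  2-wide
c4: i6 sub  RAW+WAW r1
c5: i7&i8 sll mul  2-wide
c6: i9 mul  no-port MUL/BR
c7: i10&i11 bne xor  2-wide

PAIRS = 4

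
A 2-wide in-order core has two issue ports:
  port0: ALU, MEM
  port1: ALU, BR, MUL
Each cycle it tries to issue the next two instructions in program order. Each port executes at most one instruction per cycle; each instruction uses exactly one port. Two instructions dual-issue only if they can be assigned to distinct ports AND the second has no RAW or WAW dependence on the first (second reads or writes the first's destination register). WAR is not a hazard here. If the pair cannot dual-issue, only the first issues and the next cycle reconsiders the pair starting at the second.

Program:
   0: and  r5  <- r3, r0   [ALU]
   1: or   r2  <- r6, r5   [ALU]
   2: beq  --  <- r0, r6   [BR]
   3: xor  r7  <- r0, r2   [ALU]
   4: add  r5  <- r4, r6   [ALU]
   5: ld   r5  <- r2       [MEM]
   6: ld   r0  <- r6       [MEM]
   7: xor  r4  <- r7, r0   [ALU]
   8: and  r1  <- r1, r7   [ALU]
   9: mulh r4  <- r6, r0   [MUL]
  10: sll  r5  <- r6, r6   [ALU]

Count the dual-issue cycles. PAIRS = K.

0. and.ALU @i0  | RAW r5
1. or.ALU;beq.BR @i1/i2  | pair
2. xor.ALU;add.ALU @i3/i4  | pair
3. ld.MEM @i5  | no-port MEM/MEM
4. ld.MEM @i6  | RAW r0
5. xor.ALU;and.ALU @i7/i8  | pair
6. mulh.MUL;sll.ALU @i9/i10  | pair

PAIRS = 4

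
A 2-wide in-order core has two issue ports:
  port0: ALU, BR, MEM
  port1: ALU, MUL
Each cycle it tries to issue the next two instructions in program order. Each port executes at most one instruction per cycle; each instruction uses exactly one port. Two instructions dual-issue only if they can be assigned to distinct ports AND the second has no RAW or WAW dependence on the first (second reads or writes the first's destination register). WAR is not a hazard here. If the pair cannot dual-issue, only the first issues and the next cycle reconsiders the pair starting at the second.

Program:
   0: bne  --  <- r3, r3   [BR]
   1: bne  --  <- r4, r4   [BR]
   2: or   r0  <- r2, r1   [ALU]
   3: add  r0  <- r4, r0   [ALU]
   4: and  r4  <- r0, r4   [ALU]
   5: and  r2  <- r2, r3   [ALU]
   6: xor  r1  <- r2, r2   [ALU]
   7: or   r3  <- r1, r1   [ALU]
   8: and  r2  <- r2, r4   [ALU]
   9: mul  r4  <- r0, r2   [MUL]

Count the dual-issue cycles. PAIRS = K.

PAIRS = 3

#0 head=0: bne.BR i0 no-port BR/BR
#1 head=1: bne.BR/or.ALU i1/i2 dual
#2 head=3: add.ALU i3 RAW r0
#3 head=4: and.ALU/and.ALU i4/i5 dual
#4 head=6: xor.ALU i6 RAW r1
#5 head=7: or.ALU/and.ALU i7/i8 dual
#6 head=9: mul.MUL i9 tail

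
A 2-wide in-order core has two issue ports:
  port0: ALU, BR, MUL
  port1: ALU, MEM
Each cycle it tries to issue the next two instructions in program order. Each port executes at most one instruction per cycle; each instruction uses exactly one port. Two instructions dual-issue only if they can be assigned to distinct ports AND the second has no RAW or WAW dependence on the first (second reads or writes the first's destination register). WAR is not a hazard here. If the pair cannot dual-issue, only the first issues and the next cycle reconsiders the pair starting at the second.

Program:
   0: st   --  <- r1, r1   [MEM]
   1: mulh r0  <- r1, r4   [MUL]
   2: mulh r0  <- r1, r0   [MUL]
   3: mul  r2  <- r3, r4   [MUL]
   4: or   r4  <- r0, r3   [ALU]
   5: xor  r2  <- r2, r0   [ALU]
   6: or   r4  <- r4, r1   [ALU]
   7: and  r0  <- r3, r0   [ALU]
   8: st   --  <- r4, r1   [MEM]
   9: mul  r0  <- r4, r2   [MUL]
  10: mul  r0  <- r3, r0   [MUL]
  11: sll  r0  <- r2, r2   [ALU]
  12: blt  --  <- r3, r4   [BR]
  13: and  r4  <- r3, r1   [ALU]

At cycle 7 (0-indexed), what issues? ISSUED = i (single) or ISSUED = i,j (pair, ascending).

ISSUED = 11,12

c0: i0,i1 st/mulh  dual
c1: i2 mulh  no-port MUL/MUL
c2: i3,i4 mul/or  dual
c3: i5,i6 xor/or  dual
c4: i7,i8 and/st  dual
c5: i9 mul  no-port MUL/MUL
c6: i10 mul  WAW r0
c7: i11,i12 sll/blt  dual
c8: i13 and  tail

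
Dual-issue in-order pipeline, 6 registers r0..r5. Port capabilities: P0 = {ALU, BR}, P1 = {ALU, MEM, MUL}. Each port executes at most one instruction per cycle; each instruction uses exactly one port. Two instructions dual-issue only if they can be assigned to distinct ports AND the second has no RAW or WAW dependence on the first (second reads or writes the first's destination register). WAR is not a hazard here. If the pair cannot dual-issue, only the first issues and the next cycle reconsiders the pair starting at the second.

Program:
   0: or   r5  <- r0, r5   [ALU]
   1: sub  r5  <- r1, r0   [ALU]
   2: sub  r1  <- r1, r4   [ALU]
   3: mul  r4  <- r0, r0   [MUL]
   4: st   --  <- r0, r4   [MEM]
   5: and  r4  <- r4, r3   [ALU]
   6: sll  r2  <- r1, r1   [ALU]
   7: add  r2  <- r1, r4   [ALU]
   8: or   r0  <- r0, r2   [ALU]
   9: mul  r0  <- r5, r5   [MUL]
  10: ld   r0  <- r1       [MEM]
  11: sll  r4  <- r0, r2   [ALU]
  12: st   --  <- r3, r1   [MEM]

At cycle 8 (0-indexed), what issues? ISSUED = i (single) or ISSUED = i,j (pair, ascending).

0. or @i0  | WAW r5
1. sub+sub @i1+i2  | dual
2. mul @i3  | no-port MUL/MEM
3. st+and @i4+i5  | dual
4. sll @i6  | WAW r2
5. add @i7  | RAW r2
6. or @i8  | WAW r0
7. mul @i9  | no-port MUL/MEM
8. ld @i10  | RAW r0
9. sll+st @i11+i12  | dual

ISSUED = 10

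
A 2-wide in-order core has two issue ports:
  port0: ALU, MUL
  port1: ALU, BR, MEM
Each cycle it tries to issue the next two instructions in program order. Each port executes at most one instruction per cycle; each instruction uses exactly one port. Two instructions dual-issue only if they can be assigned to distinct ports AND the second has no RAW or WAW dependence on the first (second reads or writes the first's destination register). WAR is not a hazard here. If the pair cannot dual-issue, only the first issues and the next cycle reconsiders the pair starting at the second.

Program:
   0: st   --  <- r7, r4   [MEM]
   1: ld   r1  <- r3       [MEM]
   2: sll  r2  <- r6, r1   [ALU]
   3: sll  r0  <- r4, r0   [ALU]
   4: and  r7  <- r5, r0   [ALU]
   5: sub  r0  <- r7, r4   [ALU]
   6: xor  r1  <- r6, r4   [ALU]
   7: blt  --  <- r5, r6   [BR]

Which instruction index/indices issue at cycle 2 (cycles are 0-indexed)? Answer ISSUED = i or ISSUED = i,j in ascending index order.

ISSUED = 2,3

[0] i0  st  -- no-port MEM/MEM
[1] i1  ld  -- RAW r1
[2] i2,i3  sll/sll  -- dual
[3] i4  and  -- RAW r7
[4] i5,i6  sub/xor  -- dual
[5] i7  blt  -- tail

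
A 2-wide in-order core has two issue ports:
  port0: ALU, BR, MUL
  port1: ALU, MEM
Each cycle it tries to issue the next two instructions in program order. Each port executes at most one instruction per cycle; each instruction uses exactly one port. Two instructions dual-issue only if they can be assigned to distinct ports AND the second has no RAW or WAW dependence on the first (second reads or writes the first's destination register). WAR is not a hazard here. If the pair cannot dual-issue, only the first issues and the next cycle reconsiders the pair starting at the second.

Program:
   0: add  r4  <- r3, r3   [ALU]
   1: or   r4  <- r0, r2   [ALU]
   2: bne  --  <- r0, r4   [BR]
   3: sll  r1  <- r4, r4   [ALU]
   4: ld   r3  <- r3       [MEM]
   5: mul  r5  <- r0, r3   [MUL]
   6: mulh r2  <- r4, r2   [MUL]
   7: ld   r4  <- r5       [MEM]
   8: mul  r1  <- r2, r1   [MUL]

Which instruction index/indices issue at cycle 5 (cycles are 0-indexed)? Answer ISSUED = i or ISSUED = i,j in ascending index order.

ISSUED = 6,7

c0: i0 add.ALU  WAW r4
c1: i1 or.ALU  RAW r4
c2: i2/i3 bne.BR+sll.ALU  2-wide
c3: i4 ld.MEM  RAW r3
c4: i5 mul.MUL  no-port MUL/MUL
c5: i6/i7 mulh.MUL+ld.MEM  2-wide
c6: i8 mul.MUL  tail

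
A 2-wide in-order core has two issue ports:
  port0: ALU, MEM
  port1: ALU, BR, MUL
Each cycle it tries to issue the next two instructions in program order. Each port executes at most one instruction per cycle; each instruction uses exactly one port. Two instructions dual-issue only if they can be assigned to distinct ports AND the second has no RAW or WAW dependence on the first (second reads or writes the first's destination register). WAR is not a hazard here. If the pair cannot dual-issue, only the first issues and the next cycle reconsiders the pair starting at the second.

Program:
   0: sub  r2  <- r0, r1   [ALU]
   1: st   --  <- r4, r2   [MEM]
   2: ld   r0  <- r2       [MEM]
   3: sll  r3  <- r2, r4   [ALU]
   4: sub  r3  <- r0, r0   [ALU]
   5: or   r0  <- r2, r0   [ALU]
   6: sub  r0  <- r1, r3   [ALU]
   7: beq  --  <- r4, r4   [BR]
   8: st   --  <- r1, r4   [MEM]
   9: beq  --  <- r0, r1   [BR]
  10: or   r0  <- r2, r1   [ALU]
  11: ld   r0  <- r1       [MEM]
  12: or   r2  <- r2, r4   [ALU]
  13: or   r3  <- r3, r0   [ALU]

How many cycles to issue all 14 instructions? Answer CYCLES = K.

  cy0 -> i0 (sub.ALU) RAW r2
  cy1 -> i1 (st.MEM) no-port MEM/MEM
  cy2 -> i2&i3 (ld.MEM;sll.ALU) pair
  cy3 -> i4&i5 (sub.ALU;or.ALU) pair
  cy4 -> i6&i7 (sub.ALU;beq.BR) pair
  cy5 -> i8&i9 (st.MEM;beq.BR) pair
  cy6 -> i10 (or.ALU) WAW r0
  cy7 -> i11&i12 (ld.MEM;or.ALU) pair
  cy8 -> i13 (or.ALU) tail

CYCLES = 9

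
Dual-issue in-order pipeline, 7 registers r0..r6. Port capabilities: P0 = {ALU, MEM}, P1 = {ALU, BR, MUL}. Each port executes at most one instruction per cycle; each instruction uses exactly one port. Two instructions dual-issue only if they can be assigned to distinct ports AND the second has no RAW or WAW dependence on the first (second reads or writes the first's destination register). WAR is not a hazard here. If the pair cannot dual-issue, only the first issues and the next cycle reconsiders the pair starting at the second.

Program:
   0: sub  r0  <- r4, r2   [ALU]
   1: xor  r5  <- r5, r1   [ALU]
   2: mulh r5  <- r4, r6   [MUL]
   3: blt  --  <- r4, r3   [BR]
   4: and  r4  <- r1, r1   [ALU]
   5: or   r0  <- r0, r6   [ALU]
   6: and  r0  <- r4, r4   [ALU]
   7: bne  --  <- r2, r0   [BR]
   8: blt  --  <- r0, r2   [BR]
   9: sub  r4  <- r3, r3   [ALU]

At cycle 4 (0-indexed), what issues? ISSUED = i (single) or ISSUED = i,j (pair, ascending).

  cy0 -> i0/i1 (sub;xor) dual
  cy1 -> i2 (mulh) no-port MUL/BR
  cy2 -> i3/i4 (blt;and) dual
  cy3 -> i5 (or) WAW r0
  cy4 -> i6 (and) RAW r0
  cy5 -> i7 (bne) no-port BR/BR
  cy6 -> i8/i9 (blt;sub) dual

ISSUED = 6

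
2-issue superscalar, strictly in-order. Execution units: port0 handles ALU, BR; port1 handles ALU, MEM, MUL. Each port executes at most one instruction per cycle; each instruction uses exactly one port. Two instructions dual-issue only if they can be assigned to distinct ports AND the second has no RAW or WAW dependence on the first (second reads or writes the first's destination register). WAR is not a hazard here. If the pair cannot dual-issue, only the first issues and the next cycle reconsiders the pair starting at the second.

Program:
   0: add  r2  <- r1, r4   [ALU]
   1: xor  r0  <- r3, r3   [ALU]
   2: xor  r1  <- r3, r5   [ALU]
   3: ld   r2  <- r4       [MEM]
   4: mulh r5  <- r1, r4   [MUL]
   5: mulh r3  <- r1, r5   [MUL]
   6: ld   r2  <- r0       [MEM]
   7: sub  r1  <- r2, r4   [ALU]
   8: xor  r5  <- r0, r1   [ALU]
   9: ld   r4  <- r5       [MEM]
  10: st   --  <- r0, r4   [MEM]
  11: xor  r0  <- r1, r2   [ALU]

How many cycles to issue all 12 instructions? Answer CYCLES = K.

[0] i0&i1  add/xor  -- dual
[1] i2&i3  xor/ld  -- dual
[2] i4  mulh  -- no-port MUL/MUL
[3] i5  mulh  -- no-port MUL/MEM
[4] i6  ld  -- RAW r2
[5] i7  sub  -- RAW r1
[6] i8  xor  -- RAW r5
[7] i9  ld  -- no-port MEM/MEM
[8] i10&i11  st/xor  -- dual

CYCLES = 9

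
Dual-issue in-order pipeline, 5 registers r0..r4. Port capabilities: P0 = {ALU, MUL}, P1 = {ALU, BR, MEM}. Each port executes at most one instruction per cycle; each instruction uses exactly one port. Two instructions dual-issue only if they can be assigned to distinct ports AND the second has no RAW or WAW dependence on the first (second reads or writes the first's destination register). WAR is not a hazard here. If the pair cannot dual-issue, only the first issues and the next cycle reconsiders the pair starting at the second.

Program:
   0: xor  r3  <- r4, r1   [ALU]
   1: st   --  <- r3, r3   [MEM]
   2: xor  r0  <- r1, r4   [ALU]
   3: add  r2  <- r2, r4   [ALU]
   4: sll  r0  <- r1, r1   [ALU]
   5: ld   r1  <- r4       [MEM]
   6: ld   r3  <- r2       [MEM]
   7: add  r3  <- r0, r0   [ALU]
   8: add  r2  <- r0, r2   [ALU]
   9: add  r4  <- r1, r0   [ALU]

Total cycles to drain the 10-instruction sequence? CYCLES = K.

0. xor.ALU @i0  | RAW r3
1. st.MEM+xor.ALU @i1/i2  | pair
2. add.ALU+sll.ALU @i3/i4  | pair
3. ld.MEM @i5  | no-port MEM/MEM
4. ld.MEM @i6  | WAW r3
5. add.ALU+add.ALU @i7/i8  | pair
6. add.ALU @i9  | tail

CYCLES = 7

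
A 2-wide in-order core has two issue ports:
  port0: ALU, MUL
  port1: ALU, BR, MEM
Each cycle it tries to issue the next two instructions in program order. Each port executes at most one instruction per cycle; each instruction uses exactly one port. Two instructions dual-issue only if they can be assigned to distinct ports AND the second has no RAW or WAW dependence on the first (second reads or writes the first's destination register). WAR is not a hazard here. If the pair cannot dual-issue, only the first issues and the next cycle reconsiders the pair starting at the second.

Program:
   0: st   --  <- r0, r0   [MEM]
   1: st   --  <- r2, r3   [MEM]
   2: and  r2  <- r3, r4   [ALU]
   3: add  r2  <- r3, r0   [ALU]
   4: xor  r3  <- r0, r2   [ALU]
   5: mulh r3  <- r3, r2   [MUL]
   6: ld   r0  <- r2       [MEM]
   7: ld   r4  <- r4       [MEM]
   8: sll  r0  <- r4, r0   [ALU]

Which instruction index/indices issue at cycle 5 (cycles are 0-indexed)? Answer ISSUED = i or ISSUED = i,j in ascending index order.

t=0 i0:st ; no-port MEM/MEM
t=1 i1,i2:st+and ; pair
t=2 i3:add ; RAW r2
t=3 i4:xor ; RAW+WAW r3
t=4 i5,i6:mulh+ld ; pair
t=5 i7:ld ; RAW r4
t=6 i8:sll ; tail

ISSUED = 7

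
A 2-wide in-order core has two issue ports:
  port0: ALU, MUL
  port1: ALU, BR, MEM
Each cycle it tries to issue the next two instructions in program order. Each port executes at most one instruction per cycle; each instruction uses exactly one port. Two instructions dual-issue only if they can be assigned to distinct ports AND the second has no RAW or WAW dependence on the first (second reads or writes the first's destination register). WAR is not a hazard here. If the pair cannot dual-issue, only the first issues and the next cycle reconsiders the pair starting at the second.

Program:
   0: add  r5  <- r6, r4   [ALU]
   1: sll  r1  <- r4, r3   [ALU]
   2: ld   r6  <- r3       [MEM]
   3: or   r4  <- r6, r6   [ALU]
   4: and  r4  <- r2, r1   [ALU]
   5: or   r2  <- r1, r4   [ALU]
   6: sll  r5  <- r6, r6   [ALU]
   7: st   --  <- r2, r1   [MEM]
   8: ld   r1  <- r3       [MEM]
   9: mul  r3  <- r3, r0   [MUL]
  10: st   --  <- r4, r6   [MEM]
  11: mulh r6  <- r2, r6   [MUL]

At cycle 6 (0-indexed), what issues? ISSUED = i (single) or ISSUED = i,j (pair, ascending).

ISSUED = 8,9

#0 head=0: add+sll i0,i1 pair
#1 head=2: ld i2 RAW r6
#2 head=3: or i3 WAW r4
#3 head=4: and i4 RAW r4
#4 head=5: or+sll i5,i6 pair
#5 head=7: st i7 no-port MEM/MEM
#6 head=8: ld+mul i8,i9 pair
#7 head=10: st+mulh i10,i11 pair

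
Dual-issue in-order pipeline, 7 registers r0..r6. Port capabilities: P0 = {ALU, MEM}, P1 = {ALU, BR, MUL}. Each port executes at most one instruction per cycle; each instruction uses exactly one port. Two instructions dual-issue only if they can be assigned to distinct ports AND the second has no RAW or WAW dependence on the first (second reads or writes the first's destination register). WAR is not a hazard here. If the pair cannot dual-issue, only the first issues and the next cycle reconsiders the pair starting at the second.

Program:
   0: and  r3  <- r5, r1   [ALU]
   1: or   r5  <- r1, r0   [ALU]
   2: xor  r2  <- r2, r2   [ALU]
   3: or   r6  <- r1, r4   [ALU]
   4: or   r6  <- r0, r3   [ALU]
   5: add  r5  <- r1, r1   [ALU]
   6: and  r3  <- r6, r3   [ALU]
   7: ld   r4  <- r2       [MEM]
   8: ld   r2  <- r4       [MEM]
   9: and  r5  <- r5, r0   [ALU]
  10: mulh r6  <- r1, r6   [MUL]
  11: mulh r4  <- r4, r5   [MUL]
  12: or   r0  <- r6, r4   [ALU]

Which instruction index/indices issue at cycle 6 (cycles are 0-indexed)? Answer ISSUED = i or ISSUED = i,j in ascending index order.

ISSUED = 11

t=0 i0+i1:and.ALU or.ALU ; dual
t=1 i2+i3:xor.ALU or.ALU ; dual
t=2 i4+i5:or.ALU add.ALU ; dual
t=3 i6+i7:and.ALU ld.MEM ; dual
t=4 i8+i9:ld.MEM and.ALU ; dual
t=5 i10:mulh.MUL ; no-port MUL/MUL
t=6 i11:mulh.MUL ; RAW r4
t=7 i12:or.ALU ; tail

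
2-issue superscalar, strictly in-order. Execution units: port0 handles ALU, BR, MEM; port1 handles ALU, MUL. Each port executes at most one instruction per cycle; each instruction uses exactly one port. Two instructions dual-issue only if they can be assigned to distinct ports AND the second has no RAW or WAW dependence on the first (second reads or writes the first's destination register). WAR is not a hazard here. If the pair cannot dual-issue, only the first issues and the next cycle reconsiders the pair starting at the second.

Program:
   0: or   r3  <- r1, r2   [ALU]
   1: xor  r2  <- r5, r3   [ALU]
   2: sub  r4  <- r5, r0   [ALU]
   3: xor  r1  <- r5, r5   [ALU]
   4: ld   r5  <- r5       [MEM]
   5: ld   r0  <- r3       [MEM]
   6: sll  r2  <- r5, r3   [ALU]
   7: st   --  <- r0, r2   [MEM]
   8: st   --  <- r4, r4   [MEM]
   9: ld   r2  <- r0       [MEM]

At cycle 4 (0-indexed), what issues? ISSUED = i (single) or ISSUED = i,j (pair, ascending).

#0 head=0: or i0 RAW r3
#1 head=1: xor+sub i1/i2 dual
#2 head=3: xor+ld i3/i4 dual
#3 head=5: ld+sll i5/i6 dual
#4 head=7: st i7 no-port MEM/MEM
#5 head=8: st i8 no-port MEM/MEM
#6 head=9: ld i9 tail

ISSUED = 7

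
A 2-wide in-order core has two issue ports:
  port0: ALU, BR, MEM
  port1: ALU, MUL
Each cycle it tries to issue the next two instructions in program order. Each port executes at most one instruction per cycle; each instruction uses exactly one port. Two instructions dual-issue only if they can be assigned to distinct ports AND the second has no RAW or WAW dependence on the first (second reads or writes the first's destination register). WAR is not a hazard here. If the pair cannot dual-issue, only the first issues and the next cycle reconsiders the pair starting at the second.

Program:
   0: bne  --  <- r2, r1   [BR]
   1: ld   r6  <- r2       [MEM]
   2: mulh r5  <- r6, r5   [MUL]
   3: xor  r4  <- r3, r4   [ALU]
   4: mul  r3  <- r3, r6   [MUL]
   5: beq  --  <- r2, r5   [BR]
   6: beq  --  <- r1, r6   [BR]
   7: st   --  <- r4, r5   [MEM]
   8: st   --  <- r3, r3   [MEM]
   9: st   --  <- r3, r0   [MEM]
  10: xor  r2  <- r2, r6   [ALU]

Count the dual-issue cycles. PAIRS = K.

PAIRS = 3

c0: i0 bne  no-port BR/MEM
c1: i1 ld  RAW r6
c2: i2,i3 mulh+xor  pair
c3: i4,i5 mul+beq  pair
c4: i6 beq  no-port BR/MEM
c5: i7 st  no-port MEM/MEM
c6: i8 st  no-port MEM/MEM
c7: i9,i10 st+xor  pair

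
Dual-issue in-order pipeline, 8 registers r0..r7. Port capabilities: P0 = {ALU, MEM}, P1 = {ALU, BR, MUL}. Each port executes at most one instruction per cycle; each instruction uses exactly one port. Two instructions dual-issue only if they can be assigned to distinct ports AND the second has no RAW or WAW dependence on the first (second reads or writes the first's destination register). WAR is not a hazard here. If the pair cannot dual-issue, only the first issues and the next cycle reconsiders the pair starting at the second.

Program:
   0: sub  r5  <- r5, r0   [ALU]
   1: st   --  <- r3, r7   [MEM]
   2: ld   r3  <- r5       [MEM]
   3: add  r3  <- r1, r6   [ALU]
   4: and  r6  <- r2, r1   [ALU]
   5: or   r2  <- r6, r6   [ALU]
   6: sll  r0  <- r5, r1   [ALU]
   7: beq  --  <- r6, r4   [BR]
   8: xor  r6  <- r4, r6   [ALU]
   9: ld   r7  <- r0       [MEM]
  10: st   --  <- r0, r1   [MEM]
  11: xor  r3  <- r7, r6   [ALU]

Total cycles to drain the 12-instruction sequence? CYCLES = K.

t=0 i0,i1:sub.ALU;st.MEM ; 2-wide
t=1 i2:ld.MEM ; WAW r3
t=2 i3,i4:add.ALU;and.ALU ; 2-wide
t=3 i5,i6:or.ALU;sll.ALU ; 2-wide
t=4 i7,i8:beq.BR;xor.ALU ; 2-wide
t=5 i9:ld.MEM ; no-port MEM/MEM
t=6 i10,i11:st.MEM;xor.ALU ; 2-wide

CYCLES = 7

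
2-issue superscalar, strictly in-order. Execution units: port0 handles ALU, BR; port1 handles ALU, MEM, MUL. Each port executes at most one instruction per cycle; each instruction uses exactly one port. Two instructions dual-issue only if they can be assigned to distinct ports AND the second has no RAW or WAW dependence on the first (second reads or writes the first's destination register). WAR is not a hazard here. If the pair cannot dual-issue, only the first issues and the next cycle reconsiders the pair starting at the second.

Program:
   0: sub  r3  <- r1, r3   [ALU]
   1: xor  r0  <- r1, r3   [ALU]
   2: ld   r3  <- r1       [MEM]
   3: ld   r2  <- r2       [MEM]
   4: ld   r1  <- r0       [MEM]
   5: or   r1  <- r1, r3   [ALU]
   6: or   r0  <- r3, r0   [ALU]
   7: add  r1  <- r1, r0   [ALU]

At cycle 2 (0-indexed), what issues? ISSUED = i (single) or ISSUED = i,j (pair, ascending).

ISSUED = 3

0. sub @i0  | RAW r3
1. xor;ld @i1&i2  | pair
2. ld @i3  | no-port MEM/MEM
3. ld @i4  | RAW+WAW r1
4. or;or @i5&i6  | pair
5. add @i7  | tail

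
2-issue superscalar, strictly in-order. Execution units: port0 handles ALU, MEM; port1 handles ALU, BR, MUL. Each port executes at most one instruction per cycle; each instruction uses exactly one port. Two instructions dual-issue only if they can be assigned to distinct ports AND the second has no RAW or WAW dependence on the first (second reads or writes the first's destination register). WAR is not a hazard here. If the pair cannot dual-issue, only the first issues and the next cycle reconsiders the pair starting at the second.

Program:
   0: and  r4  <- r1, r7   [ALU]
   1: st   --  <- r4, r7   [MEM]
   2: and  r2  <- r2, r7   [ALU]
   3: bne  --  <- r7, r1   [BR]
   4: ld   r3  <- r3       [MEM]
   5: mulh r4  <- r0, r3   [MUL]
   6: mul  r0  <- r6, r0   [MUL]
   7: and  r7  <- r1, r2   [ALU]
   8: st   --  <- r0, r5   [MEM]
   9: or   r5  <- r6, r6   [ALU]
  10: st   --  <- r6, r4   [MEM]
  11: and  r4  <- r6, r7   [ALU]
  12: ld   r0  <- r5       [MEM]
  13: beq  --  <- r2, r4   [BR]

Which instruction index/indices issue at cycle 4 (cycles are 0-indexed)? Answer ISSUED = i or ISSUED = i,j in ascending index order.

c0: i0 and  RAW r4
c1: i1,i2 st/and  pair
c2: i3,i4 bne/ld  pair
c3: i5 mulh  no-port MUL/MUL
c4: i6,i7 mul/and  pair
c5: i8,i9 st/or  pair
c6: i10,i11 st/and  pair
c7: i12,i13 ld/beq  pair

ISSUED = 6,7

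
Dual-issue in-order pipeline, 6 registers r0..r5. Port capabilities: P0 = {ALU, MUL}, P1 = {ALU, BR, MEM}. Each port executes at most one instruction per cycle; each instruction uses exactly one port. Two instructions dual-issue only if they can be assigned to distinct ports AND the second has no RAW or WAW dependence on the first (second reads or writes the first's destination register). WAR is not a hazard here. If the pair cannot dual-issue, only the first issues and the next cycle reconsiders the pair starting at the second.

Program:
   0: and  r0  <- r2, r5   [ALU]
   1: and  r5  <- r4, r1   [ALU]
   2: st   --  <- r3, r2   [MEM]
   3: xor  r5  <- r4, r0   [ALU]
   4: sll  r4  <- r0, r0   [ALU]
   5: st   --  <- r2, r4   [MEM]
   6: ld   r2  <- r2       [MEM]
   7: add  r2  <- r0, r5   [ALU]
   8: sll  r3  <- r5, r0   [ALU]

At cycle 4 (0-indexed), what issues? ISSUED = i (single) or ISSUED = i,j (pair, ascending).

  cy0 -> i0&i1 (and.ALU and.ALU) pair
  cy1 -> i2&i3 (st.MEM xor.ALU) pair
  cy2 -> i4 (sll.ALU) RAW r4
  cy3 -> i5 (st.MEM) no-port MEM/MEM
  cy4 -> i6 (ld.MEM) WAW r2
  cy5 -> i7&i8 (add.ALU sll.ALU) pair

ISSUED = 6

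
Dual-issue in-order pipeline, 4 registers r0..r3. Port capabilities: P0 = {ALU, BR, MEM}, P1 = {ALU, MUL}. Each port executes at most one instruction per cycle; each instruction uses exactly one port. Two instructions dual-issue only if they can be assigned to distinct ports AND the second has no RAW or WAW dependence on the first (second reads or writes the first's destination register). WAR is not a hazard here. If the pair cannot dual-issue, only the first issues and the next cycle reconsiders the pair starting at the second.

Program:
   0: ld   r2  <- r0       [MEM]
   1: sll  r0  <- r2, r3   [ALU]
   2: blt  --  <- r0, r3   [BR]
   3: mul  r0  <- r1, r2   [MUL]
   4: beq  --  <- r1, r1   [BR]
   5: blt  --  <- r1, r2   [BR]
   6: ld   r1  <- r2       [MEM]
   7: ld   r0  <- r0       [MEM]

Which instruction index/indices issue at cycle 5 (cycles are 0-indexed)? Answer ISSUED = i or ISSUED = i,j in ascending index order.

c0: i0 ld.MEM  RAW r2
c1: i1 sll.ALU  RAW r0
c2: i2+i3 blt.BR;mul.MUL  2-wide
c3: i4 beq.BR  no-port BR/BR
c4: i5 blt.BR  no-port BR/MEM
c5: i6 ld.MEM  no-port MEM/MEM
c6: i7 ld.MEM  tail

ISSUED = 6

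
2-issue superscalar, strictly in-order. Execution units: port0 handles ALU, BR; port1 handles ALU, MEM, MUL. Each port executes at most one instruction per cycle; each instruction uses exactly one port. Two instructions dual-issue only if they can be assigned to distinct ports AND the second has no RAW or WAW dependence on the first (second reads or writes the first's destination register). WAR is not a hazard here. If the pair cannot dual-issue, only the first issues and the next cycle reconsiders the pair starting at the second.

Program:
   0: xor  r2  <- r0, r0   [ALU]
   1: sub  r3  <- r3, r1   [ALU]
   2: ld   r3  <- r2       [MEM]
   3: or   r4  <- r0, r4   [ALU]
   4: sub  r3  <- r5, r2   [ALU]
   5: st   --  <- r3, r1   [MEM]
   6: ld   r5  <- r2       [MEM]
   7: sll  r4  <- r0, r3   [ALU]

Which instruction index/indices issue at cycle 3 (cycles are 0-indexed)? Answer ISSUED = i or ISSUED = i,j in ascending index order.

c0: i0,i1 xor;sub  dual
c1: i2,i3 ld;or  dual
c2: i4 sub  RAW r3
c3: i5 st  no-port MEM/MEM
c4: i6,i7 ld;sll  dual

ISSUED = 5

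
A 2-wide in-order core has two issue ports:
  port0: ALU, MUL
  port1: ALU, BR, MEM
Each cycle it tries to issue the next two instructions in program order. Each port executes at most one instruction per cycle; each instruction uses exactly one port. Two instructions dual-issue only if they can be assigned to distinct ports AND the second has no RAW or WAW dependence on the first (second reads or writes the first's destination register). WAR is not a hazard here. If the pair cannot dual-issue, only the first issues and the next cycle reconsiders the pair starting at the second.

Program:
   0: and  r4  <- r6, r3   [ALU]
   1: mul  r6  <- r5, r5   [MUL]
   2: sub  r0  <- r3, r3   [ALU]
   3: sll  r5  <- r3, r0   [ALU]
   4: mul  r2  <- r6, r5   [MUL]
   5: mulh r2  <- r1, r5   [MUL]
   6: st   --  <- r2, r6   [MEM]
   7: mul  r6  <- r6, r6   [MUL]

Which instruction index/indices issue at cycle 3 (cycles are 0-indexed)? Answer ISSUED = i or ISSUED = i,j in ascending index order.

ISSUED = 4

[0] i0/i1  and;mul  -- 2-wide
[1] i2  sub  -- RAW r0
[2] i3  sll  -- RAW r5
[3] i4  mul  -- no-port MUL/MUL
[4] i5  mulh  -- RAW r2
[5] i6/i7  st;mul  -- 2-wide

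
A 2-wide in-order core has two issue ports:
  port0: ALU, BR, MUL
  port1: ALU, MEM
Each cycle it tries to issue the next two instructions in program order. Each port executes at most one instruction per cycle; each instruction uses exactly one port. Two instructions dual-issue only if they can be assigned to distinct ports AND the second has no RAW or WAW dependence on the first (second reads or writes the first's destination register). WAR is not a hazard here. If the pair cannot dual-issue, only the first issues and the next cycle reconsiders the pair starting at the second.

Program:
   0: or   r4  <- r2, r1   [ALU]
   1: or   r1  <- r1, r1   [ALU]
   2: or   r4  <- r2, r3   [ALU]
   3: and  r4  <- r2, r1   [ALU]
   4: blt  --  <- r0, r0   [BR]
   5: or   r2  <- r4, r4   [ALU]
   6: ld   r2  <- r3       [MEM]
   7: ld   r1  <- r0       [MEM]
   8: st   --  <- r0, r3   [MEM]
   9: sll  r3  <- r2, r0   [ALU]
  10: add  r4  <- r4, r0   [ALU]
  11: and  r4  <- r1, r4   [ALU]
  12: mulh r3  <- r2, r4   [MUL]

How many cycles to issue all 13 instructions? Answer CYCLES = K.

[0] i0,i1  or+or  -- 2-wide
[1] i2  or  -- WAW r4
[2] i3,i4  and+blt  -- 2-wide
[3] i5  or  -- WAW r2
[4] i6  ld  -- no-port MEM/MEM
[5] i7  ld  -- no-port MEM/MEM
[6] i8,i9  st+sll  -- 2-wide
[7] i10  add  -- RAW+WAW r4
[8] i11  and  -- RAW r4
[9] i12  mulh  -- tail

CYCLES = 10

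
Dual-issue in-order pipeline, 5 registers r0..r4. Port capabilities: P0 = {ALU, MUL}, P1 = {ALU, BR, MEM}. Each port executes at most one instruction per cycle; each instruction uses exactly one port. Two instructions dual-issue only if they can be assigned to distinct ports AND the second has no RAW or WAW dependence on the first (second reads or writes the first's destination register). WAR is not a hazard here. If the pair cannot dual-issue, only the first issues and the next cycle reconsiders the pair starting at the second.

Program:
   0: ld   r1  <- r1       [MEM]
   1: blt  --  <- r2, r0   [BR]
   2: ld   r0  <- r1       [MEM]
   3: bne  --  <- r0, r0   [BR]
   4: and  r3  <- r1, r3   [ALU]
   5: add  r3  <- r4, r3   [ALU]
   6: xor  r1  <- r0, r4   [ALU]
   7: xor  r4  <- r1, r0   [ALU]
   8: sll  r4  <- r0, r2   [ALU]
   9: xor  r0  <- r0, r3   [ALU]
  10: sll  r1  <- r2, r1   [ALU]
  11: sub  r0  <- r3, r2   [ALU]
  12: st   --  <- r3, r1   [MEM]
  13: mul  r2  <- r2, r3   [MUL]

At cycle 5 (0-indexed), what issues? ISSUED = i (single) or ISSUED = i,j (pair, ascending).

t=0 i0:ld.MEM ; no-port MEM/BR
t=1 i1:blt.BR ; no-port BR/MEM
t=2 i2:ld.MEM ; no-port MEM/BR
t=3 i3+i4:bne.BR;and.ALU ; dual
t=4 i5+i6:add.ALU;xor.ALU ; dual
t=5 i7:xor.ALU ; WAW r4
t=6 i8+i9:sll.ALU;xor.ALU ; dual
t=7 i10+i11:sll.ALU;sub.ALU ; dual
t=8 i12+i13:st.MEM;mul.MUL ; dual

ISSUED = 7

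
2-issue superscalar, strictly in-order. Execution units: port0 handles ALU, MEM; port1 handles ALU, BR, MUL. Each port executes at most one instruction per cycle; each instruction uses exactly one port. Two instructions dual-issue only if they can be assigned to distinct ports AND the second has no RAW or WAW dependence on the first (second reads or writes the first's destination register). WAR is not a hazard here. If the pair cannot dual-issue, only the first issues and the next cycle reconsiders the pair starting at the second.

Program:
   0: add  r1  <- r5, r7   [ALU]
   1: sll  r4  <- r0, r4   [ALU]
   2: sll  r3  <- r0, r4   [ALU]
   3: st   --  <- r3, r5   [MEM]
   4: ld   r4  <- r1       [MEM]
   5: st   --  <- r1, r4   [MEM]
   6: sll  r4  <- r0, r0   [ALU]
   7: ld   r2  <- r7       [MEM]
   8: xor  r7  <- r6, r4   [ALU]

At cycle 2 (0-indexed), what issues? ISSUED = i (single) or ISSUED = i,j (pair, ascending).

c0: i0+i1 add.ALU+sll.ALU  dual
c1: i2 sll.ALU  RAW r3
c2: i3 st.MEM  no-port MEM/MEM
c3: i4 ld.MEM  no-port MEM/MEM
c4: i5+i6 st.MEM+sll.ALU  dual
c5: i7+i8 ld.MEM+xor.ALU  dual

ISSUED = 3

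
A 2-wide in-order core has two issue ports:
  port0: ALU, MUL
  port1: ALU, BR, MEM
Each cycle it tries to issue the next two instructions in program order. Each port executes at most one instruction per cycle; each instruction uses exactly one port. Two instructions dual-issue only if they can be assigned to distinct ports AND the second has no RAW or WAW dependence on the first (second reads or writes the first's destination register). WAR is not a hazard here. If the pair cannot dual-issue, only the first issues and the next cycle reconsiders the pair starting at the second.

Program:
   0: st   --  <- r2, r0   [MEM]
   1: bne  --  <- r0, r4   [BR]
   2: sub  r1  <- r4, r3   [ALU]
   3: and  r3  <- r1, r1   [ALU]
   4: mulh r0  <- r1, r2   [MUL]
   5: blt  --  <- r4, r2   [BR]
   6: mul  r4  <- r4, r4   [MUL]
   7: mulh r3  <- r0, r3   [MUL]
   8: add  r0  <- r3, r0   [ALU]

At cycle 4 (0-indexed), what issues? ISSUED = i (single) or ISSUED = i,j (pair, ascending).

ISSUED = 7

c0: i0 st.MEM  no-port MEM/BR
c1: i1&i2 bne.BR/sub.ALU  dual
c2: i3&i4 and.ALU/mulh.MUL  dual
c3: i5&i6 blt.BR/mul.MUL  dual
c4: i7 mulh.MUL  RAW r3
c5: i8 add.ALU  tail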